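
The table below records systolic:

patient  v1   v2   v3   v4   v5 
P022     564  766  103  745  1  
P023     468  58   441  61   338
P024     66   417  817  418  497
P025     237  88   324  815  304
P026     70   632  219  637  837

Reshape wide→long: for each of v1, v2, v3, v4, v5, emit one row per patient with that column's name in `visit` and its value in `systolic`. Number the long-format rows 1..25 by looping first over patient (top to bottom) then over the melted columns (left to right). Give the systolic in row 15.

497

25 rows total (5 × 5). Row 15: index ⌊(15-1)/5⌋ = 2 into patient → P024; (15-1) mod 5 = 4 into the melted columns → v5.
So row 15 is (P024, v5, 497); systolic = 497.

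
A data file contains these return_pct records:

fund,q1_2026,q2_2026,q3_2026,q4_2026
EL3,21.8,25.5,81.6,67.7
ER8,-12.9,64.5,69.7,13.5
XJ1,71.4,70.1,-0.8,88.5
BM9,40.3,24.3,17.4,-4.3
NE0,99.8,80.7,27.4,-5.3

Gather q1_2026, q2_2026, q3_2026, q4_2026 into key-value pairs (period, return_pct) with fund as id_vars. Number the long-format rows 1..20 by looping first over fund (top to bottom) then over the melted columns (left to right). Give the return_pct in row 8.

13.5

20 rows total (5 × 4). Row 8: index ⌊(8-1)/4⌋ = 1 into fund → ER8; (8-1) mod 4 = 3 into the melted columns → q4_2026.
So row 8 is (ER8, q4_2026, 13.5); return_pct = 13.5.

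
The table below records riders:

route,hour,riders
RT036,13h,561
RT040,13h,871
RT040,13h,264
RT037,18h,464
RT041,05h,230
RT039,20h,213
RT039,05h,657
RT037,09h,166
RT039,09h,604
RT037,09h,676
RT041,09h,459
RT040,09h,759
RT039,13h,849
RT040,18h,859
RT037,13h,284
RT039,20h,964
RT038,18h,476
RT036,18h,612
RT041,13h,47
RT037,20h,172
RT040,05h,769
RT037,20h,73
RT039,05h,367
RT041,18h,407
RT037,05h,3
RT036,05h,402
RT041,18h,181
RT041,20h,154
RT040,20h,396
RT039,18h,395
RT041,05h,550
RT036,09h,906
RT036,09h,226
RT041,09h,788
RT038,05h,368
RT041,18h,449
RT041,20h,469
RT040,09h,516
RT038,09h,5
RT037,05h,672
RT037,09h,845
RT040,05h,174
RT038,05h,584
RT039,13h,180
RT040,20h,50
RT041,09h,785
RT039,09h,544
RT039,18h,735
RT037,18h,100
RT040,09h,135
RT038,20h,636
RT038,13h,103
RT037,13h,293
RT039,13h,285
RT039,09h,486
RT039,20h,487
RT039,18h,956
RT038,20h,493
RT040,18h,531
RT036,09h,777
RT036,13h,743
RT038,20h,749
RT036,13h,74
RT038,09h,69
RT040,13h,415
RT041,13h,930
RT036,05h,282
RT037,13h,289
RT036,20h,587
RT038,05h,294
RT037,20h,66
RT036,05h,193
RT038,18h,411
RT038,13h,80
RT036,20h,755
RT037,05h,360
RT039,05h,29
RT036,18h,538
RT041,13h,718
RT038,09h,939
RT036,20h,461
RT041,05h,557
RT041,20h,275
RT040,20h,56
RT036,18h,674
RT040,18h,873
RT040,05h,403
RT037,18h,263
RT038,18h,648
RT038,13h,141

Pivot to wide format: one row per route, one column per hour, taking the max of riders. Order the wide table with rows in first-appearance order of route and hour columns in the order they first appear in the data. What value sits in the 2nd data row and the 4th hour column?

396

With rows in first-appearance order of route, row 2 is route=RT040. hour columns in first-appearance order: 13h, 18h, 05h, 20h, 09h; column 4 is 20h.
Long rows with route=RT040, hour=20h: max(396, 50, 56) = 396.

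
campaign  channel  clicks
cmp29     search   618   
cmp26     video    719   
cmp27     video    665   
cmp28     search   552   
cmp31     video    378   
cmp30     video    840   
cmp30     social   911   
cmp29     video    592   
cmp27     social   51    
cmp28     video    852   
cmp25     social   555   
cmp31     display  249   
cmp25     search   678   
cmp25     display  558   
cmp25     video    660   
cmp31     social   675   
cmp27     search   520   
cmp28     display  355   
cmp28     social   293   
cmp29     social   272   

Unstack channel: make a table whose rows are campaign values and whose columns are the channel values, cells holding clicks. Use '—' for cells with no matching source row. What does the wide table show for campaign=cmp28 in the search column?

552

The long row with campaign=cmp28, channel=search has clicks=552.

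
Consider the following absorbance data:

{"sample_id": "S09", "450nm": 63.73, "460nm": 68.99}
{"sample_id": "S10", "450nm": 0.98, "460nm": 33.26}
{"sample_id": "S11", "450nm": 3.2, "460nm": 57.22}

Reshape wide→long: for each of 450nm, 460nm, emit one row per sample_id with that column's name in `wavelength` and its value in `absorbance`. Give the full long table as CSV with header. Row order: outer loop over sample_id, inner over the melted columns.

Each (sample_id, column) pair becomes one row: 3 × 2 = 6 rows.
For example, (S09, 450nm) → absorbance=63.73.

sample_id,wavelength,absorbance
S09,450nm,63.73
S09,460nm,68.99
S10,450nm,0.98
S10,460nm,33.26
S11,450nm,3.2
S11,460nm,57.22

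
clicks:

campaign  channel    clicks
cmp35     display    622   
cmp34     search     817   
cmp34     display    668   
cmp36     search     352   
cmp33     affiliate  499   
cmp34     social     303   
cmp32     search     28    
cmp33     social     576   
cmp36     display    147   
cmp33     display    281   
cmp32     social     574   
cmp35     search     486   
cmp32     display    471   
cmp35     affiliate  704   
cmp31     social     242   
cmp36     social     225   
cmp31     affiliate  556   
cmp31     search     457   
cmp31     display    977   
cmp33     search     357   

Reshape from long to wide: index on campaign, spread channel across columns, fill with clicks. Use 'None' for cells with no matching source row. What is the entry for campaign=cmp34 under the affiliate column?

None

No long-format row has campaign=cmp34 and channel=affiliate, so the cell is None.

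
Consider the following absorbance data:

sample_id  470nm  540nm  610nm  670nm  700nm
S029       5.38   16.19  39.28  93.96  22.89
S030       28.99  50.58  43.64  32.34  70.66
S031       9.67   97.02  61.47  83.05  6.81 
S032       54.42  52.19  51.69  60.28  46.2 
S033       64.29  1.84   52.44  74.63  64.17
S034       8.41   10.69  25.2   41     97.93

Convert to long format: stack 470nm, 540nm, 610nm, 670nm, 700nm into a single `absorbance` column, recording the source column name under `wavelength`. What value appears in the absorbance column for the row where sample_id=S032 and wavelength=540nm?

Unpivoting turns each (sample_id, wide-column) pair into one long row.
The wide cell at row S032, column 540nm holds 52.19, so the long row (S032, 540nm) has absorbance=52.19.

52.19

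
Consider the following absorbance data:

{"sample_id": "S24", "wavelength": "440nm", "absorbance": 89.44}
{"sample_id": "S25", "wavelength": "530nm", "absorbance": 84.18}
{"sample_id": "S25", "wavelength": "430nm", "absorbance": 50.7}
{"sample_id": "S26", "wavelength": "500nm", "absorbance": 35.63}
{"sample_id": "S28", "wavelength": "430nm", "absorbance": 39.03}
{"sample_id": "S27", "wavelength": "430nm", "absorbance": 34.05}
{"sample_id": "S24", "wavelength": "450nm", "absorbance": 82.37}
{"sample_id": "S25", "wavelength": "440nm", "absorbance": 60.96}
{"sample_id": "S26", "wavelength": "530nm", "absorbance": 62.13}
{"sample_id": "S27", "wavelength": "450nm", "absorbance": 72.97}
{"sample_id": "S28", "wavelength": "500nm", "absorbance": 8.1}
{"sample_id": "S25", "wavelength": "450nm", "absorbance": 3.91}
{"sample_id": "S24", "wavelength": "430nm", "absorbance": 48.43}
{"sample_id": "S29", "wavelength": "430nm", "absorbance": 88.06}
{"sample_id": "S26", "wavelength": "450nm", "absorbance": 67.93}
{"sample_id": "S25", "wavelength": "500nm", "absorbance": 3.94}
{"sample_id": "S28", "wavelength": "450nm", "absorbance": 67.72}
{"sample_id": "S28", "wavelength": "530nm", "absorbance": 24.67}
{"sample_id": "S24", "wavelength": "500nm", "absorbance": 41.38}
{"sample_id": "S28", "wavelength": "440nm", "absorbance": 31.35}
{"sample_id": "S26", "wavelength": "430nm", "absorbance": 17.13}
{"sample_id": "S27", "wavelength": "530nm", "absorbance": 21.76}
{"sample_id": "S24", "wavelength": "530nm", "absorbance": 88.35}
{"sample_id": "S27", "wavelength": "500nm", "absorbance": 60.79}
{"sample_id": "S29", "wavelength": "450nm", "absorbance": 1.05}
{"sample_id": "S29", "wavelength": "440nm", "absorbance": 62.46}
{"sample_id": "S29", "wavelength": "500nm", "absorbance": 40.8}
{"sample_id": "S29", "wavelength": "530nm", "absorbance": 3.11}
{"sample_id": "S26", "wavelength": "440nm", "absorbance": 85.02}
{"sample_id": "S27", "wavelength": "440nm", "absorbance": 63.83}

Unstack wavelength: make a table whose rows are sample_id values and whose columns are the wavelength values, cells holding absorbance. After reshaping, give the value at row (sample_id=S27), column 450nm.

72.97

Wide layout: rows indexed by sample_id, columns are the 5 distinct wavelength values (440nm, 530nm, 430nm, 500nm, 450nm).
Cell (sample_id=S27, wavelength=450nm) draws from the long row where sample_id=S27 and wavelength=450nm, which has absorbance=72.97.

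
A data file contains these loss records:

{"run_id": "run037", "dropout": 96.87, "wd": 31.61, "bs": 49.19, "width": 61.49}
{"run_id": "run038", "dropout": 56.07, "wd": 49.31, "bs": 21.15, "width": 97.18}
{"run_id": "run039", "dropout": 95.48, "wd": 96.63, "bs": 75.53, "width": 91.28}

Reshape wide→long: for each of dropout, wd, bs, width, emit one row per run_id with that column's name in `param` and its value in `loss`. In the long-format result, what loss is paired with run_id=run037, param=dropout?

96.87

Unpivoting turns each (run_id, wide-column) pair into one long row.
The wide cell at row run037, column dropout holds 96.87, so the long row (run037, dropout) has loss=96.87.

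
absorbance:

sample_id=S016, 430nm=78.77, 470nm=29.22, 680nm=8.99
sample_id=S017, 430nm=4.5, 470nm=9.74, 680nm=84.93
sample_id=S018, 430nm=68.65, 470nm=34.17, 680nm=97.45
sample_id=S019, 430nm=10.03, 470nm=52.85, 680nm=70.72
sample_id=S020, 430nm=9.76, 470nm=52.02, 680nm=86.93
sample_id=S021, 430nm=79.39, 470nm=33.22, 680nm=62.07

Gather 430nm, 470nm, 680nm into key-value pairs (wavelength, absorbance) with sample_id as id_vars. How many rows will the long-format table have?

18

6 sample_id values × 3 melted columns = 18 rows.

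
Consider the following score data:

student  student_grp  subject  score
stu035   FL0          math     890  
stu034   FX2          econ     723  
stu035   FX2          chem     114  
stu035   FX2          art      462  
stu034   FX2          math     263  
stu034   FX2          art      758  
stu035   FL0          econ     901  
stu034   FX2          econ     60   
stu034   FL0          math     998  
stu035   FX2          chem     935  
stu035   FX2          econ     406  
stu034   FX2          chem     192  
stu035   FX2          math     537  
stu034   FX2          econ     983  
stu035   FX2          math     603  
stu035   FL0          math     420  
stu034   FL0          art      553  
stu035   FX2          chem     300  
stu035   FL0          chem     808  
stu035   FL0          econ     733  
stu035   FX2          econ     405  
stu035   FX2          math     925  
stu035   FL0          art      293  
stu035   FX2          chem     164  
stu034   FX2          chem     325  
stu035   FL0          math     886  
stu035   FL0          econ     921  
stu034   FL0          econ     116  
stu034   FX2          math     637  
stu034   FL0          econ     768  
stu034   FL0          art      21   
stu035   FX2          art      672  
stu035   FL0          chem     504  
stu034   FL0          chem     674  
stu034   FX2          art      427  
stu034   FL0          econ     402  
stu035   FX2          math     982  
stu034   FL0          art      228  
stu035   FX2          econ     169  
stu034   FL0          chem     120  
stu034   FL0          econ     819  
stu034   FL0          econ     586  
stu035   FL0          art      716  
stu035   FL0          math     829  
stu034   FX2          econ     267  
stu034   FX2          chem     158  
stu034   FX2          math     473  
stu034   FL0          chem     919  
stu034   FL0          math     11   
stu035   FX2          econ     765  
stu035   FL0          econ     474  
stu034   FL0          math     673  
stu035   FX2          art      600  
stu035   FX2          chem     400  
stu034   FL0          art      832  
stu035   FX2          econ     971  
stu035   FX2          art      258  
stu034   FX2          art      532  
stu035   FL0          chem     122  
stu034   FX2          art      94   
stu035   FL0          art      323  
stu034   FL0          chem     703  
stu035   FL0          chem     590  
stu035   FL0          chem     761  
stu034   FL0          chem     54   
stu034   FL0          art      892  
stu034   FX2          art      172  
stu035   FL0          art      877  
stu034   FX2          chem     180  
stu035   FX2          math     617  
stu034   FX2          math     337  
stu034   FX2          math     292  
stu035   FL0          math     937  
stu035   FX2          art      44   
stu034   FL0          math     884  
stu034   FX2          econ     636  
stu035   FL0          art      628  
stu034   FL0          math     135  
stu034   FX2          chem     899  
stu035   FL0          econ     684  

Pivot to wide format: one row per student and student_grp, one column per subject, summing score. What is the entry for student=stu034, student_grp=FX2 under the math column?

Rows with student=stu034, student_grp=FX2 and subject=math: score values are 263, 637, 473, 337, 292.
263 + 637 + 473 + 337 + 292 = 2002.

2002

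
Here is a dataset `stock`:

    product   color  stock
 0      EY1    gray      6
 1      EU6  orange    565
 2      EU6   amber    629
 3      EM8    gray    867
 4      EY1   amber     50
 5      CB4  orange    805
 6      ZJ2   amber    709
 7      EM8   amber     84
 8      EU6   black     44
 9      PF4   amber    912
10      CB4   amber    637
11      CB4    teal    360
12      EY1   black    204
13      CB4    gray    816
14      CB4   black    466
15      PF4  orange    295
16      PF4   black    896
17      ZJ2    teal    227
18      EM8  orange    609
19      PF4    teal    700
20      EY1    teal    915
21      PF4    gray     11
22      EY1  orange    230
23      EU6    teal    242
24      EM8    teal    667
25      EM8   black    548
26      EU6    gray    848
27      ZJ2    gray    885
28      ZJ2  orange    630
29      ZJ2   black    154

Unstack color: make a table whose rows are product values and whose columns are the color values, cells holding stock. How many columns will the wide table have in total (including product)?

1 column for product plus 5 distinct color values → 6 columns.

6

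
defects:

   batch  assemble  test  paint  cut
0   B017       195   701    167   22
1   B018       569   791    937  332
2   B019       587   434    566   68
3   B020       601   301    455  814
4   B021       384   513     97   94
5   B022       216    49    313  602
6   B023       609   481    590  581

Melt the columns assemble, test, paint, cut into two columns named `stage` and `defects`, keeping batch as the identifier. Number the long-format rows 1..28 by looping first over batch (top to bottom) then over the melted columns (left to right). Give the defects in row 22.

28 rows total (7 × 4). Row 22: index ⌊(22-1)/4⌋ = 5 into batch → B022; (22-1) mod 4 = 1 into the melted columns → test.
So row 22 is (B022, test, 49); defects = 49.

49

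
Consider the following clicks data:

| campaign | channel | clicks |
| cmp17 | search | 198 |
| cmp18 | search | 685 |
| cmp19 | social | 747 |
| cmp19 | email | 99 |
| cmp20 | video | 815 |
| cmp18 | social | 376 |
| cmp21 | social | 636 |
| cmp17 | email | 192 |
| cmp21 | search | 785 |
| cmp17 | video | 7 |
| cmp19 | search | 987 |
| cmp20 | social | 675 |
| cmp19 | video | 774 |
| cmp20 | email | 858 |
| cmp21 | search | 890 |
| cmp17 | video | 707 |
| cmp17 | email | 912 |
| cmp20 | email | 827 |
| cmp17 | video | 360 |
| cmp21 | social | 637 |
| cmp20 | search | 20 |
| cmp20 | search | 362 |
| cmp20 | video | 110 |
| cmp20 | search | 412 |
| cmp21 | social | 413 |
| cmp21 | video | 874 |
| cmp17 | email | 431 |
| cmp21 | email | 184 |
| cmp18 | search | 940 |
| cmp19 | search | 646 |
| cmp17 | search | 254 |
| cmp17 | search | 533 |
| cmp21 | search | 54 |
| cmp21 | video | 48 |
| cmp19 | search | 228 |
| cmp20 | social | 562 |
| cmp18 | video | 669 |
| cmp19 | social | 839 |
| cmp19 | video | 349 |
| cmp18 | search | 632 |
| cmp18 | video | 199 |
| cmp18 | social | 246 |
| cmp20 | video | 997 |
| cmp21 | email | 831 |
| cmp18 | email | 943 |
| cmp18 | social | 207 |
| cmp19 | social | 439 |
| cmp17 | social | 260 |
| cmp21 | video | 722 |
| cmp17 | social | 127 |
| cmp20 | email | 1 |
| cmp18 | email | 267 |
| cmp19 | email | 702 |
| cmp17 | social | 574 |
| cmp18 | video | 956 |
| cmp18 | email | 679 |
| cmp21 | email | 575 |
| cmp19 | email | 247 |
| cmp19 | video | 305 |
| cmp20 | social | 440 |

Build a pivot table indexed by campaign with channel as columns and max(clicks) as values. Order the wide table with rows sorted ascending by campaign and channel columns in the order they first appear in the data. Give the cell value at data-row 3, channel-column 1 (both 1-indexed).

987

With rows sorted ascending by campaign, row 3 is campaign=cmp19. channel columns in first-appearance order: search, social, email, video; column 1 is search.
Long rows with campaign=cmp19, channel=search: max(987, 646, 228) = 987.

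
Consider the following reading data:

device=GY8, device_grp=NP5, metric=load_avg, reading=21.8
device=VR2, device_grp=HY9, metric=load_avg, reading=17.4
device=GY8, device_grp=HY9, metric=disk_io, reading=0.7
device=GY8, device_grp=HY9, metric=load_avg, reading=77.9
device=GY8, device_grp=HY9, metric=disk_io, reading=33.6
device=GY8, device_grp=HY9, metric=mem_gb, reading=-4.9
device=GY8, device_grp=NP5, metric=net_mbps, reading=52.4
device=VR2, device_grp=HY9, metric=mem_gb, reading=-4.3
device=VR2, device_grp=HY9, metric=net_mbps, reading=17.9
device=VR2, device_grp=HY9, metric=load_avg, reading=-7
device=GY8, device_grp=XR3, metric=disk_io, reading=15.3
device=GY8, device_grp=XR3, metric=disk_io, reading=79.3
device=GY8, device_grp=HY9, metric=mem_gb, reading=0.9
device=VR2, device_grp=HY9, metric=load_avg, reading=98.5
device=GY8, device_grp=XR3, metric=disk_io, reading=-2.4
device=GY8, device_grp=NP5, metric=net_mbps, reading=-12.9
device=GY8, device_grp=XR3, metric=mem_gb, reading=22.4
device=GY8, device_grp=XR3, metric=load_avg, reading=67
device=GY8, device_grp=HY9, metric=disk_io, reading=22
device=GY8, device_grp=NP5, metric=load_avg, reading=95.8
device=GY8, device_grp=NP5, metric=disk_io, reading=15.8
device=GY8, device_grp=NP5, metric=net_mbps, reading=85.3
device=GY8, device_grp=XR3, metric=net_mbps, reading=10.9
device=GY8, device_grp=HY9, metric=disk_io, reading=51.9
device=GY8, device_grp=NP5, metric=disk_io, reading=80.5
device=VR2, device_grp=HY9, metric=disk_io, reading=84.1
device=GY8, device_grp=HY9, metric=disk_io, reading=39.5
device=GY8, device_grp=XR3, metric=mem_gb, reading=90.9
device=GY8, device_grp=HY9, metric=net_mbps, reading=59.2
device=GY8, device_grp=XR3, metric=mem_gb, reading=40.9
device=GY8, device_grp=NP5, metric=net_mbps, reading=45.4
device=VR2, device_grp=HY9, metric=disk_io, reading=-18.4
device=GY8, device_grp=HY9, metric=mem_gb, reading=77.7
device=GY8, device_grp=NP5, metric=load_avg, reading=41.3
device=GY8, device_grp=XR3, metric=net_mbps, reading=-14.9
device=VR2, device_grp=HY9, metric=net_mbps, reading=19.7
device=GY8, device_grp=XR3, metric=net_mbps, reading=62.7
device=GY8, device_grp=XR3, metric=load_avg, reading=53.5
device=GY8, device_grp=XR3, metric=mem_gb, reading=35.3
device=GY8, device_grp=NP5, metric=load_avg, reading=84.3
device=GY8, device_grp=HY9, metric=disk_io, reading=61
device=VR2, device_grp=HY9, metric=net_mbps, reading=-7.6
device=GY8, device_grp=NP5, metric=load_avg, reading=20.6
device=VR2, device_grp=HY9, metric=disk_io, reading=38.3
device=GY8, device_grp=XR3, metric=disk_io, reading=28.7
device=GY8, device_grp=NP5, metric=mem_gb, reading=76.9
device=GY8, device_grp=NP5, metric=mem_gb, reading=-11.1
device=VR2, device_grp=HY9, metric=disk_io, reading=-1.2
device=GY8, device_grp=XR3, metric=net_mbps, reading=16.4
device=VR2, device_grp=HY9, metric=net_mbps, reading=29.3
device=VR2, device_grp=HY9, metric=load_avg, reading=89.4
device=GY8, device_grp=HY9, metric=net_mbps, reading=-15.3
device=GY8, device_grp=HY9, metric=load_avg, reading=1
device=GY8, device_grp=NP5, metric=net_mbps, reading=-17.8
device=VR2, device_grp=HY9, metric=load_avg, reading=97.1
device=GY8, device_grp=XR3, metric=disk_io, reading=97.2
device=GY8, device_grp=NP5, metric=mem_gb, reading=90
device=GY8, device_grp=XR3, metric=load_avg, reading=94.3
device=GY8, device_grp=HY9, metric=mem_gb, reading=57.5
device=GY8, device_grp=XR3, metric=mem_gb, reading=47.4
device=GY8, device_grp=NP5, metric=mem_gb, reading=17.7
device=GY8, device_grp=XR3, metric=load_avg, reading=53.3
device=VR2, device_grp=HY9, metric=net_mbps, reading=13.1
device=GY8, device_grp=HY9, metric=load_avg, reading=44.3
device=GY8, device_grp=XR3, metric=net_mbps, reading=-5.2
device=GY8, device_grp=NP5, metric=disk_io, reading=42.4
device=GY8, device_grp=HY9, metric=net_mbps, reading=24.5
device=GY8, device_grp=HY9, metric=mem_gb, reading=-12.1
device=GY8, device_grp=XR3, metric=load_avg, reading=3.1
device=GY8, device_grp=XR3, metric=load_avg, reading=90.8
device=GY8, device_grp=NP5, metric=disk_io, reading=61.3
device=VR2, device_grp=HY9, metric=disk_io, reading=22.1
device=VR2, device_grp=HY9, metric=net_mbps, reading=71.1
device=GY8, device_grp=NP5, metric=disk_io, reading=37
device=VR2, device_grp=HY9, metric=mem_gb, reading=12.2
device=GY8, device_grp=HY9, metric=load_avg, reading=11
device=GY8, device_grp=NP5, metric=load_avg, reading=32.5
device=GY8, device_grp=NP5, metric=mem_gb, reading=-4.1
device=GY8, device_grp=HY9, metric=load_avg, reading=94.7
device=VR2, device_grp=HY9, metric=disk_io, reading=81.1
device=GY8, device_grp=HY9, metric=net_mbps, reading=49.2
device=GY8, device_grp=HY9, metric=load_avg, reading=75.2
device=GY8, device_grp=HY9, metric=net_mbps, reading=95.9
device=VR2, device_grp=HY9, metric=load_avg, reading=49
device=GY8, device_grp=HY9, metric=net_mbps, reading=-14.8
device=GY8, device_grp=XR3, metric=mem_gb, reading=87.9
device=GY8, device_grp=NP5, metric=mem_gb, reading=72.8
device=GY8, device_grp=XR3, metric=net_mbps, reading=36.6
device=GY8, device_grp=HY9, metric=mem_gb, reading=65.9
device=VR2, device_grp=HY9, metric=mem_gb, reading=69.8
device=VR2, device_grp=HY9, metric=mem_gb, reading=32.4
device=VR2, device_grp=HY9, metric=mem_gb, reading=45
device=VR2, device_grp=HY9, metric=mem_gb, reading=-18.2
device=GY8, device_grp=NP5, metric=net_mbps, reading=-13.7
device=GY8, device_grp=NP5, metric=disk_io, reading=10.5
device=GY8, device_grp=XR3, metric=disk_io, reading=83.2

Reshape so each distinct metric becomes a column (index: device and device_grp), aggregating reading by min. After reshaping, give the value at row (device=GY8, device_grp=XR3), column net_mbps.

Rows with device=GY8, device_grp=XR3 and metric=net_mbps: reading values are 10.9, -14.9, 62.7, 16.4, -5.2, 36.6.
min(10.9, -14.9, 62.7, 16.4, -5.2, 36.6) = -14.9.

-14.9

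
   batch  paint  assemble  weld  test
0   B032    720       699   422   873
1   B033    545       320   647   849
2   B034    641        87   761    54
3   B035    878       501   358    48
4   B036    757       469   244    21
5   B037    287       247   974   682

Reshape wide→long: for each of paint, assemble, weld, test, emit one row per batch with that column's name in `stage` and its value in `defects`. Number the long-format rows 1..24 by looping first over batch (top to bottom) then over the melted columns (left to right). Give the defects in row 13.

878

24 rows total (6 × 4). Row 13: index ⌊(13-1)/4⌋ = 3 into batch → B035; (13-1) mod 4 = 0 into the melted columns → paint.
So row 13 is (B035, paint, 878); defects = 878.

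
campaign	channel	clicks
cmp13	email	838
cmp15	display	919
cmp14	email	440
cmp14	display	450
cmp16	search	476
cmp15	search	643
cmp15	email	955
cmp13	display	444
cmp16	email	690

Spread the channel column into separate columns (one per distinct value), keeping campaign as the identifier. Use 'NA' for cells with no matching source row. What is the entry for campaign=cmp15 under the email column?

The long row with campaign=cmp15, channel=email has clicks=955.

955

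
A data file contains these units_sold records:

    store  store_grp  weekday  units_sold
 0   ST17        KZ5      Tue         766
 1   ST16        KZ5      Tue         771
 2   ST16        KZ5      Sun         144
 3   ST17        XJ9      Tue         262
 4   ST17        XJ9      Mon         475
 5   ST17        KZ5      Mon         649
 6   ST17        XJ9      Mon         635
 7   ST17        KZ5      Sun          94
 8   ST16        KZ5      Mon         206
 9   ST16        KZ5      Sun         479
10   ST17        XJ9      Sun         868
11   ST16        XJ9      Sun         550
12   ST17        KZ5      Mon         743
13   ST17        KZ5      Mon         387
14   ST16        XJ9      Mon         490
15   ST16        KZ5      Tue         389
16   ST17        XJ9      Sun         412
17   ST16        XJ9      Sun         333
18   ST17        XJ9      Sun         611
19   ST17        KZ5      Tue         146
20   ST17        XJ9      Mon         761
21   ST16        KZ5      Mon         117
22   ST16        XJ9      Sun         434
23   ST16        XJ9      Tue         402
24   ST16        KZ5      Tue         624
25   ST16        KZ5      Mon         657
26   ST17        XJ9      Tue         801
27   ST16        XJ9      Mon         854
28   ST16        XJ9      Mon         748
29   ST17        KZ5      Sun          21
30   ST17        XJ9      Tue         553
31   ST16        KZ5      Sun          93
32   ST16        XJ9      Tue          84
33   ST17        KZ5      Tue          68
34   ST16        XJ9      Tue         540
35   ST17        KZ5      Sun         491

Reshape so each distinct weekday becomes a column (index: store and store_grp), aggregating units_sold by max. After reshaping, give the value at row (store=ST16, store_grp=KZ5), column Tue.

Rows with store=ST16, store_grp=KZ5 and weekday=Tue: units_sold values are 771, 389, 624.
max(771, 389, 624) = 771.

771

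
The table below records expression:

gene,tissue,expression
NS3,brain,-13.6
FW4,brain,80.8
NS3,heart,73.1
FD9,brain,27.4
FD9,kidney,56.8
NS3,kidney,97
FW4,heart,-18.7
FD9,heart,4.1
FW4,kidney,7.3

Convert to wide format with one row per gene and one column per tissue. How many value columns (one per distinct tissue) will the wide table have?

3

3 distinct tissue values: kidney, heart, brain.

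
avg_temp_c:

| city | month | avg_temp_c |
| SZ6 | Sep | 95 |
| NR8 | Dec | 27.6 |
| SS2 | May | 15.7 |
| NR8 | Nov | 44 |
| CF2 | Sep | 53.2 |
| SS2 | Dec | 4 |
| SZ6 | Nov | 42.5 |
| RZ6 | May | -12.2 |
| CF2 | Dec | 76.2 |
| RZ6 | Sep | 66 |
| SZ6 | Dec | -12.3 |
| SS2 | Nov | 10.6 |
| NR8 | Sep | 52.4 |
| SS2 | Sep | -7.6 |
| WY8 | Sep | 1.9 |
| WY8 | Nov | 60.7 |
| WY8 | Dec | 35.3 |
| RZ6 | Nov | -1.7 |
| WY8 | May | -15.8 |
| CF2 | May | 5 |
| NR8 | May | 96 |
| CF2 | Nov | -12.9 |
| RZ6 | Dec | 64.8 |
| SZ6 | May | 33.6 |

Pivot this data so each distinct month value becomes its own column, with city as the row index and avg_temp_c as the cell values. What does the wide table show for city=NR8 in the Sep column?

52.4

Wide layout: rows indexed by city, columns are the 4 distinct month values (Sep, Dec, May, Nov).
Cell (city=NR8, month=Sep) draws from the long row where city=NR8 and month=Sep, which has avg_temp_c=52.4.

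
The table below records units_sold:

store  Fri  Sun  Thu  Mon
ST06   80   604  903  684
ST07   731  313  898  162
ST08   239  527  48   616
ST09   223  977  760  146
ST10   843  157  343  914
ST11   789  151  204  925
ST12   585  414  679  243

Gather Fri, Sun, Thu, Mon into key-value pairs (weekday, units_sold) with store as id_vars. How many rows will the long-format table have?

7 store values × 4 melted columns = 28 rows.

28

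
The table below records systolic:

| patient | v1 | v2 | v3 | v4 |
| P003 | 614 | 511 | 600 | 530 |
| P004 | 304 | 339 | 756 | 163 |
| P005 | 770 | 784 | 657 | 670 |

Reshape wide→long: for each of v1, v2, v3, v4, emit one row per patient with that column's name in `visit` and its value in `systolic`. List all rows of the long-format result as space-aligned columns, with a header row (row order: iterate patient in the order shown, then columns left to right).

patient  visit  systolic
P003     v1     614     
P003     v2     511     
P003     v3     600     
P003     v4     530     
P004     v1     304     
P004     v2     339     
P004     v3     756     
P004     v4     163     
P005     v1     770     
P005     v2     784     
P005     v3     657     
P005     v4     670     

Each (patient, column) pair becomes one row: 3 × 4 = 12 rows.
For example, (P003, v1) → systolic=614.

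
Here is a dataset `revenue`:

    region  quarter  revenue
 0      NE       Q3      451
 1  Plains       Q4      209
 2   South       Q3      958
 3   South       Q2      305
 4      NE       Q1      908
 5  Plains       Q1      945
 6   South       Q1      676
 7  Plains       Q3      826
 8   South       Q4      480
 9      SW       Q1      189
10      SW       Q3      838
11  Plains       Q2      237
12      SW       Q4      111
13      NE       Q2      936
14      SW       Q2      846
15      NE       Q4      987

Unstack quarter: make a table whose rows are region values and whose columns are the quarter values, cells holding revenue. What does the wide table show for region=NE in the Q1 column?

908

Wide layout: rows indexed by region, columns are the 4 distinct quarter values (Q3, Q4, Q2, Q1).
Cell (region=NE, quarter=Q1) draws from the long row where region=NE and quarter=Q1, which has revenue=908.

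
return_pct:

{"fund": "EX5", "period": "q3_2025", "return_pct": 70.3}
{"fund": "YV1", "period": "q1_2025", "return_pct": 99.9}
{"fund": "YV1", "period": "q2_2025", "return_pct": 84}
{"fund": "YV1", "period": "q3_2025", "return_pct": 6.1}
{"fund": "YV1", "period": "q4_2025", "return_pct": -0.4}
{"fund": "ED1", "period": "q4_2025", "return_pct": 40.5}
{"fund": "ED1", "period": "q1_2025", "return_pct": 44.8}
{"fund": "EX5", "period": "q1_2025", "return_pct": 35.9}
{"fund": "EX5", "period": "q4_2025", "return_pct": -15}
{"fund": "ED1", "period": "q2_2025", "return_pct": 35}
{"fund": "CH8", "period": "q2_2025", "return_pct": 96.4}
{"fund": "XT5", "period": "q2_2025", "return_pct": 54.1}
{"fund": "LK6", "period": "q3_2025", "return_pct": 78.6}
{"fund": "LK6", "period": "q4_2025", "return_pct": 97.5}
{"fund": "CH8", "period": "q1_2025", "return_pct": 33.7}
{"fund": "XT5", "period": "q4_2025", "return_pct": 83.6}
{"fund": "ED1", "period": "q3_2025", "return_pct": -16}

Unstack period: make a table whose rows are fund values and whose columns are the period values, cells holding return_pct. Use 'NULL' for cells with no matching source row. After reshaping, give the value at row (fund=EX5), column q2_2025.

No long-format row has fund=EX5 and period=q2_2025, so the cell is NULL.

NULL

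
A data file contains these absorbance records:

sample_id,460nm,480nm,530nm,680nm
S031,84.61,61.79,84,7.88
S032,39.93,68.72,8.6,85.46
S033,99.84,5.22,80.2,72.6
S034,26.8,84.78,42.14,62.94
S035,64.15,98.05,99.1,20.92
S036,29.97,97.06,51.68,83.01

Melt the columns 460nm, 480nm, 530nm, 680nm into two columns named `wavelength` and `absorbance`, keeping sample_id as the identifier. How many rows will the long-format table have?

6 sample_id values × 4 melted columns = 24 rows.

24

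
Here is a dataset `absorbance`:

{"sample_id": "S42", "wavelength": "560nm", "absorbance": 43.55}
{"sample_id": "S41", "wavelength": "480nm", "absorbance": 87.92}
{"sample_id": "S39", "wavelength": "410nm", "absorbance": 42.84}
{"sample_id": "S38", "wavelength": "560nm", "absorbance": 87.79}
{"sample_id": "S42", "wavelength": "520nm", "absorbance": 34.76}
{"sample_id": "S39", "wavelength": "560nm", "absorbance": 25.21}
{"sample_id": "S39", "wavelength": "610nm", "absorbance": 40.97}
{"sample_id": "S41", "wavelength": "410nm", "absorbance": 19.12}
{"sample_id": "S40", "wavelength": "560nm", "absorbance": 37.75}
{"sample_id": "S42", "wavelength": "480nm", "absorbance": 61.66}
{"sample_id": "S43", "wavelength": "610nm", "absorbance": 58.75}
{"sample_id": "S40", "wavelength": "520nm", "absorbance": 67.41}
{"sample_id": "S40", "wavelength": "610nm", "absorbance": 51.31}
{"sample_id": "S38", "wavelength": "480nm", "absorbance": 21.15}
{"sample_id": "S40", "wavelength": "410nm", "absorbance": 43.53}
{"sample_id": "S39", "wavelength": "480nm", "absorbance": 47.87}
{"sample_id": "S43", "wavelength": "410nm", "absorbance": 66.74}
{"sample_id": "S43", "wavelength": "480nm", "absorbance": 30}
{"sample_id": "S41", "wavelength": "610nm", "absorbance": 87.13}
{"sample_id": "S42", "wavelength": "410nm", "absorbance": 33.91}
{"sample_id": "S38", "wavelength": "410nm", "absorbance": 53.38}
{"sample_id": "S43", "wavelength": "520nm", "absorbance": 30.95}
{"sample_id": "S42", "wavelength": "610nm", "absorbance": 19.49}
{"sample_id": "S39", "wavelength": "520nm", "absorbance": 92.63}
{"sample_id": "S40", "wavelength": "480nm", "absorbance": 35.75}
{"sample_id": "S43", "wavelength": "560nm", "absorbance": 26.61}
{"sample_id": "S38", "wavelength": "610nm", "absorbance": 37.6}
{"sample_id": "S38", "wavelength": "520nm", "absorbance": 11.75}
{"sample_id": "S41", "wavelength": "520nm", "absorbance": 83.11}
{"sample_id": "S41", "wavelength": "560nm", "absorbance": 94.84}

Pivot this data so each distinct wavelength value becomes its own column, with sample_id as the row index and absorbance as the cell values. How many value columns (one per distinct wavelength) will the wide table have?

5

5 distinct wavelength values: 410nm, 480nm, 520nm, 560nm, 610nm.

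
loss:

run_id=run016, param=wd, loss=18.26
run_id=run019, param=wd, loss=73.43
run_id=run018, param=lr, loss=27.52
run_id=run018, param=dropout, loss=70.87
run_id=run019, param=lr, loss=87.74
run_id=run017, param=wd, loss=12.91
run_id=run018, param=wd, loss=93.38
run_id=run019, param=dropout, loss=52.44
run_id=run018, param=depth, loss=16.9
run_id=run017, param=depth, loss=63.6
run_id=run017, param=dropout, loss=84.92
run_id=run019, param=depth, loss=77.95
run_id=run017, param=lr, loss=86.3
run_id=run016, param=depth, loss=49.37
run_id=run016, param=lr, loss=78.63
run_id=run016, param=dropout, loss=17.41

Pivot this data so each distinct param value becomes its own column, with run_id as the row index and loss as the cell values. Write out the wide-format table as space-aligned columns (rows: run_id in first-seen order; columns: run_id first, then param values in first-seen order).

Columns: run_id plus the 4 distinct param values (wd, lr, dropout, depth).
For example, row run016 column wd takes loss=18.26 from the long row (run016, wd).

run_id  wd     lr     dropout  depth
run016  18.26  78.63  17.41    49.37
run019  73.43  87.74  52.44    77.95
run018  93.38  27.52  70.87    16.9 
run017  12.91  86.3   84.92    63.6 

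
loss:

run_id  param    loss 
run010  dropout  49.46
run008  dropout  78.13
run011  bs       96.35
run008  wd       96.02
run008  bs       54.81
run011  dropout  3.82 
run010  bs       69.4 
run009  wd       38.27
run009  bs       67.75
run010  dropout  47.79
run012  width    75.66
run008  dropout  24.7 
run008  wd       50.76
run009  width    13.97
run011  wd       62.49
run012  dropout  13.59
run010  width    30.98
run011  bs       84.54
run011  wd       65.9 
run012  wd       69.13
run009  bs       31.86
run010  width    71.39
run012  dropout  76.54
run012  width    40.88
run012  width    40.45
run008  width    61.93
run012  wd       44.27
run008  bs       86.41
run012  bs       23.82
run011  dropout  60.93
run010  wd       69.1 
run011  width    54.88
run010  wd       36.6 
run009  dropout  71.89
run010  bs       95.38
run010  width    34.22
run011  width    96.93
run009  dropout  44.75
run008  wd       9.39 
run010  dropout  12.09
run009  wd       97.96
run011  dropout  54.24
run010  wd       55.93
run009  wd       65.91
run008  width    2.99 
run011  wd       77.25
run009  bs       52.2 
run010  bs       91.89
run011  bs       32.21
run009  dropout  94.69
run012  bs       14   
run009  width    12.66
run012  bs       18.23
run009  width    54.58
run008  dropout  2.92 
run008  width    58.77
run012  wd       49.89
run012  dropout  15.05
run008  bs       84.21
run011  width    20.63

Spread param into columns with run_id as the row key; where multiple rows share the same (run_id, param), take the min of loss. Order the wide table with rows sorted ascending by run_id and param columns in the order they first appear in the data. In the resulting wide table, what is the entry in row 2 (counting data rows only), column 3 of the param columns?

With rows sorted ascending by run_id, row 2 is run_id=run009. param columns in first-appearance order: dropout, bs, wd, width; column 3 is wd.
Long rows with run_id=run009, param=wd: min(38.27, 97.96, 65.91) = 38.27.

38.27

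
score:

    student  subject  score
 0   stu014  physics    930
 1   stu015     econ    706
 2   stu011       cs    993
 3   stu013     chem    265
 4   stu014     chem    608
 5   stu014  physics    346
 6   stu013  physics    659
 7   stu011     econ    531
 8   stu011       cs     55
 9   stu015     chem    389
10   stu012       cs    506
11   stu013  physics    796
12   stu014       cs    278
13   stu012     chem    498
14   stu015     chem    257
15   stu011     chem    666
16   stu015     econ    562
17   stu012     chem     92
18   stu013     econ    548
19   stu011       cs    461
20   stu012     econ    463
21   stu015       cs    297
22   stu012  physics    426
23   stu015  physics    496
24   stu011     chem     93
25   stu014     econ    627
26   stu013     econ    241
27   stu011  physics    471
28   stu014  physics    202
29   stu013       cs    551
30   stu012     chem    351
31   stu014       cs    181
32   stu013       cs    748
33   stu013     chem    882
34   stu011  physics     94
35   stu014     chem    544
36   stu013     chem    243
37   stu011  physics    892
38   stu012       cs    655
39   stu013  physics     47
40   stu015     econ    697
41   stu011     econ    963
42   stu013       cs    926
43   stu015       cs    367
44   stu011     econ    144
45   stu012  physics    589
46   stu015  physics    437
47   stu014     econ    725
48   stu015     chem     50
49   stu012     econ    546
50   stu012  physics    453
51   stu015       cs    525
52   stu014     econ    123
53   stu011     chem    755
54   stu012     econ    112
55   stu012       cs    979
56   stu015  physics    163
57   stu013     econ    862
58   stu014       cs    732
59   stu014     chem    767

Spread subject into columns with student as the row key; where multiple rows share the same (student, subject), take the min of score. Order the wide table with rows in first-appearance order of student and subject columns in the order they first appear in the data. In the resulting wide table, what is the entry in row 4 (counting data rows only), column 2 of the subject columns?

With rows in first-appearance order of student, row 4 is student=stu013. subject columns in first-appearance order: physics, econ, cs, chem; column 2 is econ.
Long rows with student=stu013, subject=econ: min(548, 241, 862) = 241.

241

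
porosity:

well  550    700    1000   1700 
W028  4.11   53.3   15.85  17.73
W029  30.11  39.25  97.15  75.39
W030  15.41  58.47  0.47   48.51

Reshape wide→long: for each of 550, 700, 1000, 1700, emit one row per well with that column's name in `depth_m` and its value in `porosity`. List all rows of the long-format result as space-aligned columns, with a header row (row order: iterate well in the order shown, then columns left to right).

Each (well, column) pair becomes one row: 3 × 4 = 12 rows.
For example, (W028, 550) → porosity=4.11.

well  depth_m  porosity
W028  550      4.11    
W028  700      53.3    
W028  1000     15.85   
W028  1700     17.73   
W029  550      30.11   
W029  700      39.25   
W029  1000     97.15   
W029  1700     75.39   
W030  550      15.41   
W030  700      58.47   
W030  1000     0.47    
W030  1700     48.51   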